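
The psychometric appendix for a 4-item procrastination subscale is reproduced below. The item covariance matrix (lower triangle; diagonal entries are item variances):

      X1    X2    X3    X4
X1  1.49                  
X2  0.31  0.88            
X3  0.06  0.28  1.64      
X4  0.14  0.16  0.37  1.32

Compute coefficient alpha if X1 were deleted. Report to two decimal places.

α = 0.45

Remaining items: X2, X3, X4 (k = 3).
sum of item variances = 0.88 + 1.64 + 1.32 = 3.84
σ²_total = 3.84 + 2 × 0.81 = 5.46
α (item deleted) = (3/2)·(1 − 3.84/5.46) = 0.45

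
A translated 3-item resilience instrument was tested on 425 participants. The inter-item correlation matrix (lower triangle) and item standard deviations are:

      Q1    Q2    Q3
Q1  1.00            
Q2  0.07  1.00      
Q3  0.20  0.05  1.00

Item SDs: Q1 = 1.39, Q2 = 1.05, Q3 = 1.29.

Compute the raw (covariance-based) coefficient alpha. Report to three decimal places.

Σσ²ᵢ = 1.39² + 1.05² + 1.29² = 4.6987
Covariances σ_ij = r_ij · s_i · s_j:
  σ(Q1,Q2) = 0.07 × 1.39 × 1.05 = 0.1022
  σ(Q1,Q3) = 0.20 × 1.39 × 1.29 = 0.3586
  σ(Q2,Q3) = 0.05 × 1.05 × 1.29 = 0.0677
σ²_T = Σσ²ᵢ + 2·Σσ_ij = 4.6987 + 2 × 0.5285 = 5.7557
α = (3/2)·(1 − 4.6987/5.7557) = 0.275

α = 0.275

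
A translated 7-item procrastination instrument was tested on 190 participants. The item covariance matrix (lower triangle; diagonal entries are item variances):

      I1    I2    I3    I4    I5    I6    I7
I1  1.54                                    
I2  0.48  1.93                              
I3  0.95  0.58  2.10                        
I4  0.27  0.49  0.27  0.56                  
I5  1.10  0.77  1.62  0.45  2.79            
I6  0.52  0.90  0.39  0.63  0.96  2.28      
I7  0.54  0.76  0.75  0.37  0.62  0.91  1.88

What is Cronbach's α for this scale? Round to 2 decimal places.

Cronbach's α = 0.80

ΣVar(i) = 1.54 + 1.93 + 2.10 + 0.56 + 2.79 + 2.28 + 1.88 = 13.08
Σ_{i<j} σ_ij = 14.33
σ²_total = 13.08 + 2 × 14.33 = 41.74
α = (k/(k−1))·(1 − ΣVar(i)/σ²_total) = (7/6)·(1 − 13.08/41.74) = 0.80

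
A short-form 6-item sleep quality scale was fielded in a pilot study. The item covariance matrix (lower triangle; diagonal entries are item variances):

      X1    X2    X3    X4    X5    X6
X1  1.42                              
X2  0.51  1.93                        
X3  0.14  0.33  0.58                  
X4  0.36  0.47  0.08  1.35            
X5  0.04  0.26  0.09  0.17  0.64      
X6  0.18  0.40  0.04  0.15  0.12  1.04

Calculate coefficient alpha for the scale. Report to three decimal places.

coefficient alpha = 0.588

Σσ²ᵢ = 1.42 + 1.93 + 0.58 + 1.35 + 0.64 + 1.04 = 6.96
Sum of the distinct covariances = 3.34
total variance = 6.96 + 2 × 3.34 = 13.64
α = (k/(k−1))·(1 − Σσ²ᵢ/total variance) = (6/5)·(1 − 6.96/13.64) = 0.588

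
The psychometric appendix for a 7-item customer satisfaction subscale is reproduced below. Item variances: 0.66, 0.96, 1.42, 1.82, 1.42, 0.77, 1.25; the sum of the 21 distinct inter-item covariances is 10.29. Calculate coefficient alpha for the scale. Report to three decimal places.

α = 0.831

Σσᵢ² = 0.66 + 0.96 + 1.42 + 1.82 + 1.42 + 0.77 + 1.25 = 8.30
Sum of distinct covariances = 10.29
total variance = Σσᵢ² + 2·Σcov = 8.30 + 2 × 10.29 = 28.88
α = (7/6)·(1 − 8.30/28.88) = 0.831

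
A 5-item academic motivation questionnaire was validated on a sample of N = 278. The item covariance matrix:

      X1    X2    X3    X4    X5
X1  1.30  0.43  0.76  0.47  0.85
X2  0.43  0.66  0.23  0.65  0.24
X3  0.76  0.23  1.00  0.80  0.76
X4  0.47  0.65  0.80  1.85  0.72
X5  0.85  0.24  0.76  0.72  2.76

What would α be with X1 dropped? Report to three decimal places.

Remaining items: X2, X3, X4, X5 (k = 4).
Σσ²ᵢ = 0.66 + 1.00 + 1.85 + 2.76 = 6.27
total variance = 6.27 + 2 × 3.40 = 13.07
α (item deleted) = (4/3)·(1 − 6.27/13.07) = 0.694

α = 0.694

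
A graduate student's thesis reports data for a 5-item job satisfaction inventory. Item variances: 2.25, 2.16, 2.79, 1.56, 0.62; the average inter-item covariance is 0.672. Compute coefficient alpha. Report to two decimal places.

ΣVar(i) = 2.25 + 2.16 + 2.79 + 1.56 + 0.62 = 9.38
Sum of the 10 distinct covariances = 10 × 0.672 = 6.720
σ²_total = ΣVar(i) + 2·Σcov = 9.38 + 2 × 6.720 = 22.820
α = (5/4)·(1 − 9.38/22.820) = 0.74

α = 0.74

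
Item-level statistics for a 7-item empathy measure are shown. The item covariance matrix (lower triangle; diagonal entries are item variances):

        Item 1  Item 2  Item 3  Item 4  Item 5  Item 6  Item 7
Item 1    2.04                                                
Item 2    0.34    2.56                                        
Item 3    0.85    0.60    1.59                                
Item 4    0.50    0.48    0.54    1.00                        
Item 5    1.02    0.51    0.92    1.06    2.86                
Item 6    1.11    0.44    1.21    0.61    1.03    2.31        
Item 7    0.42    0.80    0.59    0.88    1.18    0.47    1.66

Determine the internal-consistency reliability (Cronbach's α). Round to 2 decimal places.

Σσᵢ² = 2.04 + 2.56 + 1.59 + 1.00 + 2.86 + 2.31 + 1.66 = 14.02
Sum of off-diagonal covariances = 15.56
total variance = 14.02 + 2 × 15.56 = 45.14
α = (k/(k−1))·(1 − Σσᵢ²/total variance) = (7/6)·(1 − 14.02/45.14) = 0.80

α = 0.80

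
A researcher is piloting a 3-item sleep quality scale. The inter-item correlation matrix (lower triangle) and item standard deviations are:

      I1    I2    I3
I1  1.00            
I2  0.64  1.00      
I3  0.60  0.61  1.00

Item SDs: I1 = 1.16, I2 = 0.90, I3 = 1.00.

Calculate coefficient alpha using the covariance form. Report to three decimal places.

Σσ²ᵢ = 1.16² + 0.90² + 1.00² = 3.1556
Covariances σ_ij = r_ij · s_i · s_j:
  σ(I1,I2) = 0.64 × 1.16 × 0.90 = 0.6682
  σ(I1,I3) = 0.60 × 1.16 × 1.00 = 0.6960
  σ(I2,I3) = 0.61 × 0.90 × 1.00 = 0.5490
σ²_T = Σσ²ᵢ + 2·Σσ_ij = 3.1556 + 2 × 1.9132 = 6.9820
α = (3/2)·(1 − 3.1556/6.9820) = 0.822

α = 0.822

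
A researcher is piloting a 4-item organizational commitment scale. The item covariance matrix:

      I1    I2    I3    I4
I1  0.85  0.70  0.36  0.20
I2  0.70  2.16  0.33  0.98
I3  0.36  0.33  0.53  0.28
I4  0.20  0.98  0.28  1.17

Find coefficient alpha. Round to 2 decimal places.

Σσᵢ² = 0.85 + 2.16 + 0.53 + 1.17 = 4.71
Σ_{i<j} σ_ij = 2.85
Var(T) = 4.71 + 2 × 2.85 = 10.41
α = (k/(k−1))·(1 − Σσᵢ²/Var(T)) = (4/3)·(1 − 4.71/10.41) = 0.73

α = 0.73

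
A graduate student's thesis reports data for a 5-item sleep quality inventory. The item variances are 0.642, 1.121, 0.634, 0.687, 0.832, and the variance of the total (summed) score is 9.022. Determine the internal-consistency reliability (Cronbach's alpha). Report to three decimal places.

α = 0.707

Σσ²ᵢ = 0.642 + 1.121 + 0.634 + 0.687 + 0.832 = 3.916
α = (k/(k−1))·(1 − Σσ²ᵢ/total variance) = (5/4)·(1 − 3.916/9.022) = 0.707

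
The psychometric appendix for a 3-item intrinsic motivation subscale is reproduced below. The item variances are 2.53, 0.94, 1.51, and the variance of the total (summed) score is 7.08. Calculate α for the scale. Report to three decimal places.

Σσᵢ² = 2.53 + 0.94 + 1.51 = 4.98
α = (k/(k−1))·(1 − Σσᵢ²/σ²_total) = (3/2)·(1 − 4.98/7.08) = 0.445

α = 0.445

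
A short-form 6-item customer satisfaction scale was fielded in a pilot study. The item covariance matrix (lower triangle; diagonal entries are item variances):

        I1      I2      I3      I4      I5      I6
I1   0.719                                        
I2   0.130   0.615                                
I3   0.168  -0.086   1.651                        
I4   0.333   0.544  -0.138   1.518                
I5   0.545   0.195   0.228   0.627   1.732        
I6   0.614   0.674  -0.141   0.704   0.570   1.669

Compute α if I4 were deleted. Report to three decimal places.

α = 0.595

Remaining items: I1, I2, I3, I5, I6 (k = 5).
Σσ²ᵢ = 0.719 + 0.615 + 1.651 + 1.732 + 1.669 = 6.386
total variance = 6.386 + 2 × 2.897 = 12.180
α (item deleted) = (5/4)·(1 − 6.386/12.180) = 0.595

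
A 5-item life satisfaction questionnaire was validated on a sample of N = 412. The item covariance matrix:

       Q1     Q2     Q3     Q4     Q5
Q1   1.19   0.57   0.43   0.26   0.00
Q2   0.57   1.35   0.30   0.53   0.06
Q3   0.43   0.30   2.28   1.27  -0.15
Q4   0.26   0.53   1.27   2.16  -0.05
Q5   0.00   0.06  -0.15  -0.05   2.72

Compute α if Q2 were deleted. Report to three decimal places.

α = 0.395

Remaining items: Q1, Q3, Q4, Q5 (k = 4).
Σσᵢ² = 1.19 + 2.28 + 2.16 + 2.72 = 8.35
σ²_total = 8.35 + 2 × 1.76 = 11.87
α (item deleted) = (4/3)·(1 − 8.35/11.87) = 0.395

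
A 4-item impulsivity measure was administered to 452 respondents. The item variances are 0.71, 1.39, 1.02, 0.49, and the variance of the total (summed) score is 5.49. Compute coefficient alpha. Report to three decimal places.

coefficient alpha = 0.457

sum of item variances = 0.71 + 1.39 + 1.02 + 0.49 = 3.61
α = (k/(k−1))·(1 − sum of item variances/total variance) = (4/3)·(1 − 3.61/5.49) = 0.457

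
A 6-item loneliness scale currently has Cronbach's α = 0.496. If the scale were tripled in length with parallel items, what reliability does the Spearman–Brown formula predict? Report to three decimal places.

Length factor m = 3
α' = m·α / (1 + (m−1)·α)
   = 3 × 0.496 / (1 + (3 − 1) × 0.496)
   = 1.4880 / 1.9920 = 0.747

predicted reliability = 0.747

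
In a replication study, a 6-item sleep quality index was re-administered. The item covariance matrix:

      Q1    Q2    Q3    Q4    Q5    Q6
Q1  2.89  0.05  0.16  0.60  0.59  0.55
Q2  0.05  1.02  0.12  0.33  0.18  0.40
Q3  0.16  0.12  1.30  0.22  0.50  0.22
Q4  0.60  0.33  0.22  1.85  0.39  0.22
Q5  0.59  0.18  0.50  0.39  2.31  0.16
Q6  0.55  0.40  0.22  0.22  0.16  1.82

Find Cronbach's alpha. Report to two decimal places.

sum of item variances = 2.89 + 1.02 + 1.30 + 1.85 + 2.31 + 1.82 = 11.19
Sum of off-diagonal covariances = 4.69
Var(T) = 11.19 + 2 × 4.69 = 20.57
α = (k/(k−1))·(1 − sum of item variances/Var(T)) = (6/5)·(1 − 11.19/20.57) = 0.55

α = 0.55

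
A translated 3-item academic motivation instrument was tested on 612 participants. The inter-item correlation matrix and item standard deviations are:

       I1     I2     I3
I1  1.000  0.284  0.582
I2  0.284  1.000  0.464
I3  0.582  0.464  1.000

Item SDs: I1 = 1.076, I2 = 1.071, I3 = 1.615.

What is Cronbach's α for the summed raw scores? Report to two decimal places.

Cronbach's α = 0.70

Σσ²ᵢ = 1.076² + 1.071² + 1.615² = 4.9130
Covariances σ_ij = r_ij · s_i · s_j:
  σ(I1,I2) = 0.284 × 1.076 × 1.071 = 0.3273
  σ(I1,I3) = 0.582 × 1.076 × 1.615 = 1.0114
  σ(I2,I3) = 0.464 × 1.071 × 1.615 = 0.8026
σ²_T = Σσ²ᵢ + 2·Σσ_ij = 4.9130 + 2 × 2.1413 = 9.1956
α = (3/2)·(1 − 4.9130/9.1956) = 0.70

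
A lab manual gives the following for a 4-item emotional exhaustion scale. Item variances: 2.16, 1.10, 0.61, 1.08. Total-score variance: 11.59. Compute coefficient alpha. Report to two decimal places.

α = 0.76

sum of item variances = 2.16 + 1.10 + 0.61 + 1.08 = 4.95
α = (k/(k−1))·(1 − sum of item variances/Var(T)) = (4/3)·(1 − 4.95/11.59) = 0.76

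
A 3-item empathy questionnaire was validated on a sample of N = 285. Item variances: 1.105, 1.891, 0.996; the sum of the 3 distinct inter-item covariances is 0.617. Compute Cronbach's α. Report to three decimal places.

Cronbach's α = 0.354

Σσ²ᵢ = 1.105 + 1.891 + 0.996 = 3.992
Sum of distinct covariances = 0.617
σ²_total = Σσ²ᵢ + 2·Σcov = 3.992 + 2 × 0.617 = 5.226
α = (3/2)·(1 − 3.992/5.226) = 0.354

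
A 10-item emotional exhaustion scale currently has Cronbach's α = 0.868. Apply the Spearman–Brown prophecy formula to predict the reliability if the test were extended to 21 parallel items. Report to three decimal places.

predicted reliability = 0.932

Length factor m = 21/10 = 2.1000
α' = m·α / (1 + (m−1)·α)
   = 21/10 × 0.868 / (1 + (21/10 − 1) × 0.868)
   = 1.8228 / 1.9548 = 0.932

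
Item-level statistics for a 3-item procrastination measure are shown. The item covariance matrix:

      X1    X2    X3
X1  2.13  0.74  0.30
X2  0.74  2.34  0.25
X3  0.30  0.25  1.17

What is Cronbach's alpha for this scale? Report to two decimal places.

α = 0.47

Σσ²ᵢ = 2.13 + 2.34 + 1.17 = 5.64
Sum of off-diagonal covariances = 1.29
total variance = 5.64 + 2 × 1.29 = 8.22
α = (k/(k−1))·(1 − Σσ²ᵢ/total variance) = (3/2)·(1 − 5.64/8.22) = 0.47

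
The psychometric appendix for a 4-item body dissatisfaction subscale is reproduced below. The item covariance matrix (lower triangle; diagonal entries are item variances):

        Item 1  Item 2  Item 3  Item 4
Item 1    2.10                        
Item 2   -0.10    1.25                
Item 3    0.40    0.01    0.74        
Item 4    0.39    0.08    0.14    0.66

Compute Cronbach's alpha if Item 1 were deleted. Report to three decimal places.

α = 0.222

Remaining items: Item 2, Item 3, Item 4 (k = 3).
sum of item variances = 1.25 + 0.74 + 0.66 = 2.65
σ²_T = 2.65 + 2 × 0.23 = 3.11
α (item deleted) = (3/2)·(1 − 2.65/3.11) = 0.222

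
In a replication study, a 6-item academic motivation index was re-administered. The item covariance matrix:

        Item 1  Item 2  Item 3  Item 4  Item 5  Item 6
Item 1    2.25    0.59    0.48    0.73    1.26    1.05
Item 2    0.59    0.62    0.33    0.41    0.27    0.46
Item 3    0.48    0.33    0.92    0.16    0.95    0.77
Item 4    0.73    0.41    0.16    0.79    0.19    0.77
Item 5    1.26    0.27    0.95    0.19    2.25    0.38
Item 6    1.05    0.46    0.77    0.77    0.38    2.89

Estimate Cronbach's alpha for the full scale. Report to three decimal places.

α = 0.773

sum of item variances = 2.25 + 0.62 + 0.92 + 0.79 + 2.25 + 2.89 = 9.72
Sum of off-diagonal covariances = 8.80
σ²_T = 9.72 + 2 × 8.80 = 27.32
α = (k/(k−1))·(1 − sum of item variances/σ²_T) = (6/5)·(1 − 9.72/27.32) = 0.773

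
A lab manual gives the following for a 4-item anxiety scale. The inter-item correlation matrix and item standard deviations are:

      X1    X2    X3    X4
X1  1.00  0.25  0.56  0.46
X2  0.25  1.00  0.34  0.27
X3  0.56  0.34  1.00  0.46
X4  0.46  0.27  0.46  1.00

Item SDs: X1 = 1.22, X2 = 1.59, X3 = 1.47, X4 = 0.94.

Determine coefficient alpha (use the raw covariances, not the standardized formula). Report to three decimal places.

α = 0.696

Σσ²ᵢ = 1.22² + 1.59² + 1.47² + 0.94² = 7.0610
Covariances σ_ij = r_ij · s_i · s_j:
  σ(X1,X2) = 0.25 × 1.22 × 1.59 = 0.4849
  σ(X1,X3) = 0.56 × 1.22 × 1.47 = 1.0043
  σ(X1,X4) = 0.46 × 1.22 × 0.94 = 0.5275
  σ(X2,X3) = 0.34 × 1.59 × 1.47 = 0.7947
  σ(X2,X4) = 0.27 × 1.59 × 0.94 = 0.4035
  σ(X3,X4) = 0.46 × 1.47 × 0.94 = 0.6356
σ²_T = Σσ²ᵢ + 2·Σσ_ij = 7.0610 + 2 × 3.8505 = 14.7620
α = (4/3)·(1 − 7.0610/14.7620) = 0.696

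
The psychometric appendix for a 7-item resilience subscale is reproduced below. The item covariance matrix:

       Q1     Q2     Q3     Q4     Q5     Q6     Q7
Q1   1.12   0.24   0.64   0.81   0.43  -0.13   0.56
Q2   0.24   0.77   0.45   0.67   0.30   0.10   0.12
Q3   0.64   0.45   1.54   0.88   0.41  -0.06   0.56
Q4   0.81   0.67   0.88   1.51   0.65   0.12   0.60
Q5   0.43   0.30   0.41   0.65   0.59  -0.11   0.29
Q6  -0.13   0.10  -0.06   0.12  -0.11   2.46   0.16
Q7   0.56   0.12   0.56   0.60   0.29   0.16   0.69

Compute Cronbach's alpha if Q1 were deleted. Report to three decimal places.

Remaining items: Q2, Q3, Q4, Q5, Q6, Q7 (k = 6).
Σσ²ᵢ = 0.77 + 1.54 + 1.51 + 0.59 + 2.46 + 0.69 = 7.56
σ²_T = 7.56 + 2 × 5.14 = 17.84
α (item deleted) = (6/5)·(1 − 7.56/17.84) = 0.691

α = 0.691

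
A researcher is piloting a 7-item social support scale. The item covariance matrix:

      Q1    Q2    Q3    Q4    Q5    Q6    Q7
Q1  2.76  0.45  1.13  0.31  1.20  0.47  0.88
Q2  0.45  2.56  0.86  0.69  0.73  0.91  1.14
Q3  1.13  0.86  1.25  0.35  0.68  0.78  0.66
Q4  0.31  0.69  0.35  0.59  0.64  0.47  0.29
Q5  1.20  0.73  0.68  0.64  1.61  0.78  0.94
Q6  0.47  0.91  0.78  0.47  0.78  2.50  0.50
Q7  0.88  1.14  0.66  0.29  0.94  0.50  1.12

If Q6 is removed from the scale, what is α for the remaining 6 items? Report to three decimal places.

Remaining items: Q1, Q2, Q3, Q4, Q5, Q7 (k = 6).
Σσᵢ² = 2.76 + 2.56 + 1.25 + 0.59 + 1.61 + 1.12 = 9.89
Var(T) = 9.89 + 2 × 10.95 = 31.79
α (item deleted) = (6/5)·(1 − 9.89/31.79) = 0.827

α = 0.827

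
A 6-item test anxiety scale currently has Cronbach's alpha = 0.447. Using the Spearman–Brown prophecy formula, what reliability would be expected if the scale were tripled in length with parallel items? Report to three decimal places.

predicted reliability = 0.708

Length factor m = 3
α' = m·α / (1 + (m−1)·α)
   = 3 × 0.447 / (1 + (3 − 1) × 0.447)
   = 1.3410 / 1.8940 = 0.708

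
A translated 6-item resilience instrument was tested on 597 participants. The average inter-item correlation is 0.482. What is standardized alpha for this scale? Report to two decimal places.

Standardized α = k·r̄ / (1 + (k−1)·r̄) = 6 × 0.482 / (1 + 5 × 0.482)
  = 2.8920 / 3.4100 = 0.85

standardized alpha = 0.85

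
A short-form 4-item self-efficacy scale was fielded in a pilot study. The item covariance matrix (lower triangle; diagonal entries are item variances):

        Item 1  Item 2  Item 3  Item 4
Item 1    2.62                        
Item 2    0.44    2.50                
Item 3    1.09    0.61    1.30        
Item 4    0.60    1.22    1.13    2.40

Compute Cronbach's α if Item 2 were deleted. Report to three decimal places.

Remaining items: Item 1, Item 3, Item 4 (k = 3).
Σσ²ᵢ = 2.62 + 1.30 + 2.40 = 6.32
σ²_T = 6.32 + 2 × 2.82 = 11.96
α (item deleted) = (3/2)·(1 − 6.32/11.96) = 0.707

α = 0.707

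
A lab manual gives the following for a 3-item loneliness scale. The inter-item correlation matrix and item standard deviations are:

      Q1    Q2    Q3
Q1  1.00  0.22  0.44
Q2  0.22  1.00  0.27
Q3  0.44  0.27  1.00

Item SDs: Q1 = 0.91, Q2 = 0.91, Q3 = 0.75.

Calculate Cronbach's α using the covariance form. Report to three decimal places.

α = 0.563

Σσ²ᵢ = 0.91² + 0.91² + 0.75² = 2.2187
Covariances σ_ij = r_ij · s_i · s_j:
  σ(Q1,Q2) = 0.22 × 0.91 × 0.91 = 0.1822
  σ(Q1,Q3) = 0.44 × 0.91 × 0.75 = 0.3003
  σ(Q2,Q3) = 0.27 × 0.91 × 0.75 = 0.1843
σ²_T = Σσ²ᵢ + 2·Σσ_ij = 2.2187 + 2 × 0.6668 = 3.5523
α = (3/2)·(1 − 2.2187/3.5523) = 0.563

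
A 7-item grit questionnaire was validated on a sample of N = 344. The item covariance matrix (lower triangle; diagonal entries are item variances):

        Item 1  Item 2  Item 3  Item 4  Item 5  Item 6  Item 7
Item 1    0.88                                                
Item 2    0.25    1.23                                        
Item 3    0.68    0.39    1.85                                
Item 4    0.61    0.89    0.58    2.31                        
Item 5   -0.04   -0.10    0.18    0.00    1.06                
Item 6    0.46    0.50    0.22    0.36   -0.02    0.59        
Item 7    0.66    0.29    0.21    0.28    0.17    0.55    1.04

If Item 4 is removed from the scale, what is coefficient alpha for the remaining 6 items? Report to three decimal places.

Remaining items: Item 1, Item 2, Item 3, Item 5, Item 6, Item 7 (k = 6).
sum of item variances = 0.88 + 1.23 + 1.85 + 1.06 + 0.59 + 1.04 = 6.65
total variance = 6.65 + 2 × 4.40 = 15.45
α (item deleted) = (6/5)·(1 − 6.65/15.45) = 0.683

α = 0.683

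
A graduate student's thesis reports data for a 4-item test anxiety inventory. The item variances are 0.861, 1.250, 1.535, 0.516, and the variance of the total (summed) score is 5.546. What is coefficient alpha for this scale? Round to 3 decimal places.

Σσᵢ² = 0.861 + 1.250 + 1.535 + 0.516 = 4.162
α = (k/(k−1))·(1 − Σσᵢ²/σ²_total) = (4/3)·(1 − 4.162/5.546) = 0.333

α = 0.333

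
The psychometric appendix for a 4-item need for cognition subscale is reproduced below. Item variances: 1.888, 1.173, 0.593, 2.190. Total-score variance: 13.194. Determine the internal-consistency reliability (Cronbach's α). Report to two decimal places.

α = 0.74

Σσ²ᵢ = 1.888 + 1.173 + 0.593 + 2.190 = 5.844
α = (k/(k−1))·(1 − Σσ²ᵢ/σ²_total) = (4/3)·(1 − 5.844/13.194) = 0.74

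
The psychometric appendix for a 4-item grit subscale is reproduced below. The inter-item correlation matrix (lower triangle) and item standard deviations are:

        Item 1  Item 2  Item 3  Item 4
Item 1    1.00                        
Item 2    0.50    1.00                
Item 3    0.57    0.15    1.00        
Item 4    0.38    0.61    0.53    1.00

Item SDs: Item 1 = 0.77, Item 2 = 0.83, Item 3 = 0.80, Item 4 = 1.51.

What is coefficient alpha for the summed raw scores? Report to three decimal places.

Σσ²ᵢ = 0.77² + 0.83² + 0.80² + 1.51² = 4.2019
Covariances σ_ij = r_ij · s_i · s_j:
  σ(Item 1,Item 2) = 0.50 × 0.77 × 0.83 = 0.3196
  σ(Item 1,Item 3) = 0.57 × 0.77 × 0.80 = 0.3511
  σ(Item 1,Item 4) = 0.38 × 0.77 × 1.51 = 0.4418
  σ(Item 2,Item 3) = 0.15 × 0.83 × 0.80 = 0.0996
  σ(Item 2,Item 4) = 0.61 × 0.83 × 1.51 = 0.7645
  σ(Item 3,Item 4) = 0.53 × 0.80 × 1.51 = 0.6402
σ²_T = Σσ²ᵢ + 2·Σσ_ij = 4.2019 + 2 × 2.6168 = 9.4355
α = (4/3)·(1 − 4.2019/9.4355) = 0.740

α = 0.740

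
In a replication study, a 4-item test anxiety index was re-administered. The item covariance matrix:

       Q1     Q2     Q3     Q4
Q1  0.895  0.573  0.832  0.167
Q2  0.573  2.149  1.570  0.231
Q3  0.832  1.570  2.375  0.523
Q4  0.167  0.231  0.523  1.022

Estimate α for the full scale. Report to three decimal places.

ΣVar(i) = 0.895 + 2.149 + 2.375 + 1.022 = 6.441
Sum of off-diagonal covariances = 3.896
total variance = 6.441 + 2 × 3.896 = 14.233
α = (k/(k−1))·(1 − ΣVar(i)/total variance) = (4/3)·(1 − 6.441/14.233) = 0.730

α = 0.730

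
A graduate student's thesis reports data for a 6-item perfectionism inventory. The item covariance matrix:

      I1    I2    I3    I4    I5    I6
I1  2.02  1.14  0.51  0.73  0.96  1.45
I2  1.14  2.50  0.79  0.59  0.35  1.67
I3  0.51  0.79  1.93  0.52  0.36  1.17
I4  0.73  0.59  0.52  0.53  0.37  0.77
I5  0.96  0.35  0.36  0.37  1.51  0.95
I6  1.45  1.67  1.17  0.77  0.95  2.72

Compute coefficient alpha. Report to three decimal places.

ΣVar(i) = 2.02 + 2.50 + 1.93 + 0.53 + 1.51 + 2.72 = 11.21
Σ_{i<j} σ_ij = 12.33
σ²_T = 11.21 + 2 × 12.33 = 35.87
α = (k/(k−1))·(1 − ΣVar(i)/σ²_T) = (6/5)·(1 − 11.21/35.87) = 0.825

coefficient alpha = 0.825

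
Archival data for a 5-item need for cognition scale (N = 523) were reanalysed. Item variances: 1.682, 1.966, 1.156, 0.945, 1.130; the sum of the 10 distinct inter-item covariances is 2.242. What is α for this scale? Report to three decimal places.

α = 0.493

sum of item variances = 1.682 + 1.966 + 1.156 + 0.945 + 1.130 = 6.879
Sum of distinct covariances = 2.242
total variance = sum of item variances + 2·Σcov = 6.879 + 2 × 2.242 = 11.363
α = (5/4)·(1 − 6.879/11.363) = 0.493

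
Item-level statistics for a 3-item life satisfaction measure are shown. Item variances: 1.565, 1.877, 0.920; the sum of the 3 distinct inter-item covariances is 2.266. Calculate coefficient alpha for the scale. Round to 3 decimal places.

coefficient alpha = 0.764

sum of item variances = 1.565 + 1.877 + 0.920 = 4.362
Sum of distinct covariances = 2.266
total variance = sum of item variances + 2·Σcov = 4.362 + 2 × 2.266 = 8.894
α = (3/2)·(1 − 4.362/8.894) = 0.764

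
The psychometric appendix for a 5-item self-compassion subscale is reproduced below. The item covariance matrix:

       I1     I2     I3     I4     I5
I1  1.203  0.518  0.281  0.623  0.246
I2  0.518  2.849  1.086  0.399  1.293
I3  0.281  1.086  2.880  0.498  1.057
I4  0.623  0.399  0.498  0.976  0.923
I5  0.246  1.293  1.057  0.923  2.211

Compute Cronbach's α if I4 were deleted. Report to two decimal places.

α = 0.66

Remaining items: I1, I2, I3, I5 (k = 4).
Σσ²ᵢ = 1.203 + 2.849 + 2.880 + 2.211 = 9.143
σ²_total = 9.143 + 2 × 4.481 = 18.105
α (item deleted) = (4/3)·(1 − 9.143/18.105) = 0.66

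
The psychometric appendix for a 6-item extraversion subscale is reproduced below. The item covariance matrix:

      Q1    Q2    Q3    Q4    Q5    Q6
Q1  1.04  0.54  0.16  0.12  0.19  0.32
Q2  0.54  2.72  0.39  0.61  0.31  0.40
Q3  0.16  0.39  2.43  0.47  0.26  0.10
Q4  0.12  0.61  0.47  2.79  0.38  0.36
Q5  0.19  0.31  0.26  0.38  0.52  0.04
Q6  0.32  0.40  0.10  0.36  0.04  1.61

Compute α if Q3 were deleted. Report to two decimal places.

Remaining items: Q1, Q2, Q4, Q5, Q6 (k = 5).
Σσ²ᵢ = 1.04 + 2.72 + 2.79 + 0.52 + 1.61 = 8.68
σ²_total = 8.68 + 2 × 3.27 = 15.22
α (item deleted) = (5/4)·(1 − 8.68/15.22) = 0.54

α = 0.54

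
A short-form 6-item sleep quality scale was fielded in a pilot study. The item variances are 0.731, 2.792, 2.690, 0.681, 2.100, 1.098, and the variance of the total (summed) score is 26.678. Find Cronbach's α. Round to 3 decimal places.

sum of item variances = 0.731 + 2.792 + 2.690 + 0.681 + 2.100 + 1.098 = 10.092
α = (k/(k−1))·(1 − sum of item variances/Var(T)) = (6/5)·(1 − 10.092/26.678) = 0.746

Cronbach's α = 0.746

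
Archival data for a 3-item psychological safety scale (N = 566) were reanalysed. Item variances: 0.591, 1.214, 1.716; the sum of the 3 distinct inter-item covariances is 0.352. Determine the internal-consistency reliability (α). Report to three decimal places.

Σσ²ᵢ = 0.591 + 1.214 + 1.716 = 3.521
Sum of distinct covariances = 0.352
σ²_total = Σσ²ᵢ + 2·Σcov = 3.521 + 2 × 0.352 = 4.225
α = (3/2)·(1 − 3.521/4.225) = 0.250

α = 0.250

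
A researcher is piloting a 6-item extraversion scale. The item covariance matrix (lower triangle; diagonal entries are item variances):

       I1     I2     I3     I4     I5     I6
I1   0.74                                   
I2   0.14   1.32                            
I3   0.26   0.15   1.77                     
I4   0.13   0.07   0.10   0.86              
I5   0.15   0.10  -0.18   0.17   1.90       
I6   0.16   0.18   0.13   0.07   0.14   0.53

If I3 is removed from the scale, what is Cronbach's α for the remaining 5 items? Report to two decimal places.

α = 0.41

Remaining items: I1, I2, I4, I5, I6 (k = 5).
sum of item variances = 0.74 + 1.32 + 0.86 + 1.90 + 0.53 = 5.35
σ²_total = 5.35 + 2 × 1.31 = 7.97
α (item deleted) = (5/4)·(1 − 5.35/7.97) = 0.41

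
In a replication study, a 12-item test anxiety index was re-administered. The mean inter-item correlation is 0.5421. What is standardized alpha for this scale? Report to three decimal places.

α = 0.934

Standardized α = k·r̄ / (1 + (k−1)·r̄) = 12 × 0.5421 / (1 + 11 × 0.5421)
  = 6.5052 / 6.9631 = 0.934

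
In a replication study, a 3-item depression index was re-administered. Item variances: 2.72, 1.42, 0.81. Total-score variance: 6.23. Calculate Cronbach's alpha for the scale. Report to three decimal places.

Σσ²ᵢ = 2.72 + 1.42 + 0.81 = 4.95
α = (k/(k−1))·(1 − Σσ²ᵢ/σ²_total) = (3/2)·(1 − 4.95/6.23) = 0.308

Cronbach's alpha = 0.308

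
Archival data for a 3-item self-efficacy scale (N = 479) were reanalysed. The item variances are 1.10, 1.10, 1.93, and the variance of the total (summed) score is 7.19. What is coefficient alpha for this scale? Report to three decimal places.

Σσᵢ² = 1.10 + 1.10 + 1.93 = 4.13
α = (k/(k−1))·(1 − Σσᵢ²/Var(T)) = (3/2)·(1 − 4.13/7.19) = 0.638

α = 0.638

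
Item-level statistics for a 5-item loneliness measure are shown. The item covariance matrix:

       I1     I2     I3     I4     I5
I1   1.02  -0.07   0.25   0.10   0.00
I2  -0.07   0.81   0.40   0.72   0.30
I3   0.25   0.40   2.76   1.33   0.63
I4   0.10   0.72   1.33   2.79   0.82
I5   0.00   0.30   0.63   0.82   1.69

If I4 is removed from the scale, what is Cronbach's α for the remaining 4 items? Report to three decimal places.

Remaining items: I1, I2, I3, I5 (k = 4).
ΣVar(i) = 1.02 + 0.81 + 2.76 + 1.69 = 6.28
total variance = 6.28 + 2 × 1.51 = 9.30
α (item deleted) = (4/3)·(1 − 6.28/9.30) = 0.433

Cronbach's α = 0.433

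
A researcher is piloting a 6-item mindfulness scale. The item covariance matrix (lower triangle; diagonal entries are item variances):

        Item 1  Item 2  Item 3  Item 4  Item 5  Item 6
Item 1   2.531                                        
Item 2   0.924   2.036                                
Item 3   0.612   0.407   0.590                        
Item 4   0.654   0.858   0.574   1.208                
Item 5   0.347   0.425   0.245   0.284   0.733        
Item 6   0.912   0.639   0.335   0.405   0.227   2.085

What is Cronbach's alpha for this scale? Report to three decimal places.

ΣVar(i) = 2.531 + 2.036 + 0.590 + 1.208 + 0.733 + 2.085 = 9.183
Sum of the distinct covariances = 7.848
total variance = 9.183 + 2 × 7.848 = 24.879
α = (k/(k−1))·(1 − ΣVar(i)/total variance) = (6/5)·(1 − 9.183/24.879) = 0.757

α = 0.757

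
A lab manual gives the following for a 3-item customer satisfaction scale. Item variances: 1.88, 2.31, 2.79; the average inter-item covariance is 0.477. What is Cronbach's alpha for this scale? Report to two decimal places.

α = 0.44

sum of item variances = 1.88 + 2.31 + 2.79 = 6.98
Sum of the 3 distinct covariances = 3 × 0.477 = 1.431
Var(T) = sum of item variances + 2·Σcov = 6.98 + 2 × 1.431 = 9.842
α = (3/2)·(1 − 6.98/9.842) = 0.44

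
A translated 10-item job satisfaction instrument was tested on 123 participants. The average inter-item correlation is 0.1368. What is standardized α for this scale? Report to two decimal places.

Standardized α = k·r̄ / (1 + (k−1)·r̄) = 10 × 0.1368 / (1 + 9 × 0.1368)
  = 1.3680 / 2.2312 = 0.61

α = 0.61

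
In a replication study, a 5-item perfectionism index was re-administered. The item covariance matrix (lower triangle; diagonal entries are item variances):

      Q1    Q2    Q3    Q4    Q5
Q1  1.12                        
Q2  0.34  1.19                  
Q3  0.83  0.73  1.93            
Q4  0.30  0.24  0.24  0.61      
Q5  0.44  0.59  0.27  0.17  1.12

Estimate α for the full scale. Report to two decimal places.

sum of item variances = 1.12 + 1.19 + 1.93 + 0.61 + 1.12 = 5.97
Σ_{i<j} σ_ij = 4.15
σ²_total = 5.97 + 2 × 4.15 = 14.27
α = (k/(k−1))·(1 − sum of item variances/σ²_total) = (5/4)·(1 − 5.97/14.27) = 0.73

α = 0.73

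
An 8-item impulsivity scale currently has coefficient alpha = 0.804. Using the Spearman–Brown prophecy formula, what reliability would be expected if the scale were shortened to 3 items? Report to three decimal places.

predicted reliability = 0.606

Length factor m = 3/8 = 0.3750
α' = m·α / (1 − (1−m)·α)
   = 3/8 × 0.804 / (1 − (1 − 3/8) × 0.804)
   = 0.3015 / 0.4975 = 0.606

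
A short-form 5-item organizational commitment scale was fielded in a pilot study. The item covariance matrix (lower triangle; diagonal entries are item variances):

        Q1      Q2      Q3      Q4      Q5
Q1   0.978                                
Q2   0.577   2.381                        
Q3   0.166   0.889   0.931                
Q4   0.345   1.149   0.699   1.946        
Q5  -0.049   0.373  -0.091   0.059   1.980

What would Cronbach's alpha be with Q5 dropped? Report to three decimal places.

Cronbach's alpha = 0.735

Remaining items: Q1, Q2, Q3, Q4 (k = 4).
Σσ²ᵢ = 0.978 + 2.381 + 0.931 + 1.946 = 6.236
Var(T) = 6.236 + 2 × 3.825 = 13.886
α (item deleted) = (4/3)·(1 − 6.236/13.886) = 0.735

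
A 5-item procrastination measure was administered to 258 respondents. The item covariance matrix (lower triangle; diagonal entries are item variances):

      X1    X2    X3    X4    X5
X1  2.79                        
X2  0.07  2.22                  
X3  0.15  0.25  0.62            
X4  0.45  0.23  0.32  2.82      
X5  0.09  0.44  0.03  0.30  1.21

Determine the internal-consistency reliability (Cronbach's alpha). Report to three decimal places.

Σσ²ᵢ = 2.79 + 2.22 + 0.62 + 2.82 + 1.21 = 9.66
Σ_{i<j} σ_ij = 2.33
total variance = 9.66 + 2 × 2.33 = 14.32
α = (k/(k−1))·(1 − Σσ²ᵢ/total variance) = (5/4)·(1 − 9.66/14.32) = 0.407

α = 0.407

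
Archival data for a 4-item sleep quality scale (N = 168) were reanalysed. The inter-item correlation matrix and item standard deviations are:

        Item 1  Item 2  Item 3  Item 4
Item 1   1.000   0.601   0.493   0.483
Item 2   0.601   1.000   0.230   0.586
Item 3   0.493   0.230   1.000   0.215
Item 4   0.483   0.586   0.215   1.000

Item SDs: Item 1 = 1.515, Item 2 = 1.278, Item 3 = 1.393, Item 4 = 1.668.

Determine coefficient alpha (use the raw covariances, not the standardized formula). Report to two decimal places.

α = 0.75

Σσ²ᵢ = 1.515² + 1.278² + 1.393² + 1.668² = 8.6512
Covariances σ_ij = r_ij · s_i · s_j:
  σ(Item 1,Item 2) = 0.601 × 1.515 × 1.278 = 1.1636
  σ(Item 1,Item 3) = 0.493 × 1.515 × 1.393 = 1.0404
  σ(Item 1,Item 4) = 0.483 × 1.515 × 1.668 = 1.2206
  σ(Item 2,Item 3) = 0.230 × 1.278 × 1.393 = 0.4095
  σ(Item 2,Item 4) = 0.586 × 1.278 × 1.668 = 1.2492
  σ(Item 3,Item 4) = 0.215 × 1.393 × 1.668 = 0.4996
σ²_T = Σσ²ᵢ + 2·Σσ_ij = 8.6512 + 2 × 5.5829 = 19.8170
α = (4/3)·(1 − 8.6512/19.8170) = 0.75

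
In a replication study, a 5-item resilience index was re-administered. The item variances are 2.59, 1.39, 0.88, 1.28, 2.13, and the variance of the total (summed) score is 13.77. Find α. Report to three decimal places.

ΣVar(i) = 2.59 + 1.39 + 0.88 + 1.28 + 2.13 = 8.27
α = (k/(k−1))·(1 − ΣVar(i)/total variance) = (5/4)·(1 − 8.27/13.77) = 0.499

α = 0.499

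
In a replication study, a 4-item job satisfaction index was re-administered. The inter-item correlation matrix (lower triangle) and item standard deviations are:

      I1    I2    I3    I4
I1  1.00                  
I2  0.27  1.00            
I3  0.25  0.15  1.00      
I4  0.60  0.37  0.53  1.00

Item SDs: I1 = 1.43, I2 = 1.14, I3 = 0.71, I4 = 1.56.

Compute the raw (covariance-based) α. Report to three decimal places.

Σσ²ᵢ = 1.43² + 1.14² + 0.71² + 1.56² = 6.2822
Covariances σ_ij = r_ij · s_i · s_j:
  σ(I1,I2) = 0.27 × 1.43 × 1.14 = 0.4402
  σ(I1,I3) = 0.25 × 1.43 × 0.71 = 0.2538
  σ(I1,I4) = 0.60 × 1.43 × 1.56 = 1.3385
  σ(I2,I3) = 0.15 × 1.14 × 0.71 = 0.1214
  σ(I2,I4) = 0.37 × 1.14 × 1.56 = 0.6580
  σ(I3,I4) = 0.53 × 0.71 × 1.56 = 0.5870
σ²_T = Σσ²ᵢ + 2·Σσ_ij = 6.2822 + 2 × 3.3989 = 13.0800
α = (4/3)·(1 − 6.2822/13.0800) = 0.693

α = 0.693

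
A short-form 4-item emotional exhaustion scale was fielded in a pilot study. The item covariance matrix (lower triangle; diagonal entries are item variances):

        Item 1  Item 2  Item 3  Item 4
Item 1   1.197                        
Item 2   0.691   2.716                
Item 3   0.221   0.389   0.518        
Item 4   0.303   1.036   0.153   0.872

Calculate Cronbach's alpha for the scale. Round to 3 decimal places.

Σσᵢ² = 1.197 + 2.716 + 0.518 + 0.872 = 5.303
Sum of the distinct covariances = 2.793
Var(T) = 5.303 + 2 × 2.793 = 10.889
α = (k/(k−1))·(1 − Σσᵢ²/Var(T)) = (4/3)·(1 − 5.303/10.889) = 0.684

α = 0.684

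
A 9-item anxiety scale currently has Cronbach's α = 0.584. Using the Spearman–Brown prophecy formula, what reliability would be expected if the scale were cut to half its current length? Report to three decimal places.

predicted reliability = 0.412

Length factor m = 1/2
α' = m·α / (1 − (1−m)·α)
   = 1/2 × 0.584 / (1 − (1 − 1/2) × 0.584)
   = 0.2920 / 0.7080 = 0.412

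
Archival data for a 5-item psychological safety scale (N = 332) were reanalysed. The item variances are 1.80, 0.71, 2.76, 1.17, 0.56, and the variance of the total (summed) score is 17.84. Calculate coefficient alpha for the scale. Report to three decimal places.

coefficient alpha = 0.760

Σσ²ᵢ = 1.80 + 0.71 + 2.76 + 1.17 + 0.56 = 7.00
α = (k/(k−1))·(1 − Σσ²ᵢ/total variance) = (5/4)·(1 − 7.00/17.84) = 0.760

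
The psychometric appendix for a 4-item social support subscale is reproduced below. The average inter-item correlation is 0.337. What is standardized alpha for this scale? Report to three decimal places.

Standardized α = k·r̄ / (1 + (k−1)·r̄) = 4 × 0.337 / (1 + 3 × 0.337)
  = 1.3480 / 2.0110 = 0.670

standardized alpha = 0.670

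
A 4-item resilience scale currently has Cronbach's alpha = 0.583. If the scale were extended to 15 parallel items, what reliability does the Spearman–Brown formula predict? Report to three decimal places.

Length factor m = 15/4 = 3.7500
α' = m·α / (1 + (m−1)·α)
   = 15/4 × 0.583 / (1 + (15/4 − 1) × 0.583)
   = 2.1862 / 2.6033 = 0.840

predicted reliability = 0.840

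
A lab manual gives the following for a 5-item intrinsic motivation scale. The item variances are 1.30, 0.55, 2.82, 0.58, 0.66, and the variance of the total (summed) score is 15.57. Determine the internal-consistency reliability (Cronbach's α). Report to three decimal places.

α = 0.776

ΣVar(i) = 1.30 + 0.55 + 2.82 + 0.58 + 0.66 = 5.91
α = (k/(k−1))·(1 − ΣVar(i)/σ²_total) = (5/4)·(1 − 5.91/15.57) = 0.776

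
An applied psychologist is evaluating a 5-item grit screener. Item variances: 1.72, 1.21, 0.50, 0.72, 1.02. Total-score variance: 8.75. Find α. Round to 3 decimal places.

Σσ²ᵢ = 1.72 + 1.21 + 0.50 + 0.72 + 1.02 = 5.17
α = (k/(k−1))·(1 − Σσ²ᵢ/Var(T)) = (5/4)·(1 − 5.17/8.75) = 0.511

α = 0.511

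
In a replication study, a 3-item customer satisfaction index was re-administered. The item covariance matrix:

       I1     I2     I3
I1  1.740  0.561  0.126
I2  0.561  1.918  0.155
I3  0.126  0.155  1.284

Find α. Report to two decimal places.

Σσᵢ² = 1.740 + 1.918 + 1.284 = 4.942
Σ_{i<j} σ_ij = 0.842
Var(T) = 4.942 + 2 × 0.842 = 6.626
α = (k/(k−1))·(1 − Σσᵢ²/Var(T)) = (3/2)·(1 − 4.942/6.626) = 0.38

α = 0.38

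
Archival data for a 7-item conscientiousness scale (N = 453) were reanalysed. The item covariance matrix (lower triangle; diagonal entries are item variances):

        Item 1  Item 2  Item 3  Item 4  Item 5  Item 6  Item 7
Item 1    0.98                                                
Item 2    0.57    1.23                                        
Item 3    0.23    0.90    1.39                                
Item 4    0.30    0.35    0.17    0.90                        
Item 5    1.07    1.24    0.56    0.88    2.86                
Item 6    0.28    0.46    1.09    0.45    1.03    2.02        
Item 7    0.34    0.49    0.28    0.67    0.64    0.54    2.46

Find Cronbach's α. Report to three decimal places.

α = 0.793

Σσ²ᵢ = 0.98 + 1.23 + 1.39 + 0.90 + 2.86 + 2.02 + 2.46 = 11.84
Σ_{i<j} σ_ij = 12.54
total variance = 11.84 + 2 × 12.54 = 36.92
α = (k/(k−1))·(1 − Σσ²ᵢ/total variance) = (7/6)·(1 − 11.84/36.92) = 0.793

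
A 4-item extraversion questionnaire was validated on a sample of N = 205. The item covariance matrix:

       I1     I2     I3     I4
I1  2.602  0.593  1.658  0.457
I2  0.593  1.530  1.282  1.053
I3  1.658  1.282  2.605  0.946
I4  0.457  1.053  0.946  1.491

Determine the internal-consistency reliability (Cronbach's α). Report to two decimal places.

Σσᵢ² = 2.602 + 1.530 + 2.605 + 1.491 = 8.228
Sum of the distinct covariances = 5.989
σ²_total = 8.228 + 2 × 5.989 = 20.206
α = (k/(k−1))·(1 − Σσᵢ²/σ²_total) = (4/3)·(1 − 8.228/20.206) = 0.79

Cronbach's α = 0.79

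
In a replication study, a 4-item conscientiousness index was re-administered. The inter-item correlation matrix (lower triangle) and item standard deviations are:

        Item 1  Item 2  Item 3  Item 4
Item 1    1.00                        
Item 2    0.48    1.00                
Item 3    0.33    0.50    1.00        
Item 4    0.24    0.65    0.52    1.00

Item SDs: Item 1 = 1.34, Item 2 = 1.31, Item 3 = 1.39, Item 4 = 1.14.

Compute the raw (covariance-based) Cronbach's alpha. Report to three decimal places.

Σσ²ᵢ = 1.34² + 1.31² + 1.39² + 1.14² = 6.7434
Covariances σ_ij = r_ij · s_i · s_j:
  σ(Item 1,Item 2) = 0.48 × 1.34 × 1.31 = 0.8426
  σ(Item 1,Item 3) = 0.33 × 1.34 × 1.39 = 0.6147
  σ(Item 1,Item 4) = 0.24 × 1.34 × 1.14 = 0.3666
  σ(Item 2,Item 3) = 0.50 × 1.31 × 1.39 = 0.9104
  σ(Item 2,Item 4) = 0.65 × 1.31 × 1.14 = 0.9707
  σ(Item 3,Item 4) = 0.52 × 1.39 × 1.14 = 0.8240
σ²_T = Σσ²ᵢ + 2·Σσ_ij = 6.7434 + 2 × 4.5290 = 15.8014
α = (4/3)·(1 − 6.7434/15.8014) = 0.764

α = 0.764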